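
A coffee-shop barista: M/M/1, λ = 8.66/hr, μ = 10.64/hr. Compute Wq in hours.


ρ = 8.66/10.64 = 0.8139
Wq = ρ/(μ−λ) = 0.8139/(10.64 − 8.66) = 0.8139/1.98 = 0.4111 hr

Final: 0.4111 hr


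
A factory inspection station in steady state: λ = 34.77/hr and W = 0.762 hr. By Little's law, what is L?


L = λW = 34.77·0.762 = 26.4947

Final: 26.4947


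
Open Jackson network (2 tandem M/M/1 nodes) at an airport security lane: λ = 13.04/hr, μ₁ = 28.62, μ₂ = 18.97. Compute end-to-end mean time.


Each node sees arrival rate λ = 13.04/hr (tandem ⇒ throughput preserved).
W₁ = 1/(μ₁−λ) = 1/(28.62−13.04) = 0.06418 hr
W₂ = 1/(μ₂−λ) = 1/(18.97−13.04) = 0.16863 hr
W_total = W₁ + W₂ = 0.06418 + 0.16863 = 0.23282 hr

Final: 0.23282 hr


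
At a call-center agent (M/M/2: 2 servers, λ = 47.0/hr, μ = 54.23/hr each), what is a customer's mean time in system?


a = 0.8667; ρ = 0.4333; P₀ = 0.395343
Lq = P₀·a^c·ρ/(c!(1−ρ)²) = 0.20037
Wq = Lq/λ = 0.20037/47.0 = 0.004263 hr
W = Wq + 1/μ = 0.004263 + 0.01844 = 0.02270 hr

Final: 0.02270 hr


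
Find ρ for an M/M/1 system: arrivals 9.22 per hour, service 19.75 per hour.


ρ = λ/μ = 9.22/19.75 = 0.4668

Final: 0.4668


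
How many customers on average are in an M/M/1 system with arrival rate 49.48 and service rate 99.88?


ρ = λ/μ = 49.48/99.88 = 0.4954
L = ρ/(1−ρ) = 0.4954/(1 − 0.4954) = 0.4954/0.5046 = 0.9817

Final: 0.9817


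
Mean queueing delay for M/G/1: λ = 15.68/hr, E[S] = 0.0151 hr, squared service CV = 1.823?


ρ = λ·E[S] = 15.68·0.0151 = 0.2368
E[S²] = E[S]²(1+C_s²) = 0.0151²·(1+1.823) = 0.0006437
Wq = λ·E[S²]/(2(1−ρ)) = 15.68·0.0006437/(2·0.7632) = 0.006612 hr

Final: 0.006612 hr


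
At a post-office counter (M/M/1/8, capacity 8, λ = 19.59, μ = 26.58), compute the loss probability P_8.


ρ = λ/μ = 19.59/26.58 = 0.7370
P_K = (1−ρ)ρ^K/(1−ρ^(K+1)) = (0.2630·0.087063)/(1 − 0.064168)
= 0.022896/0.935832 = 0.024466

Final: 0.024466


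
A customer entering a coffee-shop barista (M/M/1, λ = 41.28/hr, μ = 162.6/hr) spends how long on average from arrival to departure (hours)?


W = 1/(μ−λ) = 1/(162.6 − 41.28) = 1/121.32 = 0.008243 hr

Final: 0.008243 hr


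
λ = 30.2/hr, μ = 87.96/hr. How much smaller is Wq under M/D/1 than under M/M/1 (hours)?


ρ = 30.2/87.96 = 0.3433
Wq(M/M/1) = ρ/(μ−λ) = 0.3433/57.76 = 0.005944 hr
Wq(M/D/1) = ρ/(2(μ−λ)) = 0.002972 hr
Savings = 0.005944 − 0.002972 = 0.002972 hr

Final: 0.002972 hr


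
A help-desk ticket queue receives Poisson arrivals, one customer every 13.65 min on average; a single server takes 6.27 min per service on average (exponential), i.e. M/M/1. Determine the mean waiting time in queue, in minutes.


λ = 60/13.65 = 4.3956 /hr
μ = 60/6.27 = 9.5694 /hr
ρ = λ/μ = 4.3956/9.5694 = 0.4593
Wq = ρ/(μ−λ) = 0.4593/(9.5694−4.3956) = 0.08878 hr
In minutes: 0.08878·60 = 5.327 min

Final: 5.327 min


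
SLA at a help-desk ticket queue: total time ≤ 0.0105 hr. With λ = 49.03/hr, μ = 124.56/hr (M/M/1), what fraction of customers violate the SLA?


W ~ Exponential(μ−λ) for M/M/1.
μ − λ = 124.56 − 49.03 = 75.5300
P(W > t) = e^{−(μ−λ)t} = e^{−0.7931} = 0.452456

Final: 0.452456


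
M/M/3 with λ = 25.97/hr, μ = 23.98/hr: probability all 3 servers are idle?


a = λ/μ = 25.97/23.98 = 1.0830; ρ = a/c = 0.3610
Σ_{k=0}^{2} a^k/k! (terms k=0..2) = 1.00000 + 1.08299 + 0.58643 = 2.66941
Tail: a^3/(3!(1−ρ)) = 1.27019/(6·0.6390) = 0.33129
P₀ = 1/(2.66941 + 0.33129) = 1/3.00071 = 0.333255

Final: 0.333255


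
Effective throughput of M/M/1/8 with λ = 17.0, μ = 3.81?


ρ = 4.4619; P_K = (1−ρ)ρ^8/(1−ρ^9) = 0.775883
λ_eff = λ(1 − P_K) = 17.0·(1 − 0.775883) = 17.0·0.224117 = 3.8100 /hr

Final: 3.8100 /hr


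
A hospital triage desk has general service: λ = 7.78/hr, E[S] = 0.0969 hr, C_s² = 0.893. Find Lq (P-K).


ρ = λ·E[S] = 7.78·0.0969 = 0.7539
Lq = ρ²(1+C_s²)/(2(1−ρ)) = 0.5683·(1+0.893)/(2·0.2461)
= 0.5683·1.8930/0.4922 = 2.18567

Final: 2.18567


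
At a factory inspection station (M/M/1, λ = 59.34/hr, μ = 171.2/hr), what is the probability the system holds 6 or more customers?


ρ = 59.34/171.2 = 0.3466
P(N ≥ n) = ρ^n = 0.3466^6 = 0.001734

Final: 0.001734


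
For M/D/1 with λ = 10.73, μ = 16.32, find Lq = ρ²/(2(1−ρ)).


ρ = 10.73/16.32 = 0.6575
M/D/1: Lq = ρ²/(2(1−ρ)) = 0.4323/(2·0.3425) = 0.63101

Final: 0.63101


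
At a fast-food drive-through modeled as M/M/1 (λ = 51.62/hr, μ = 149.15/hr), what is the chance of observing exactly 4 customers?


ρ = 51.62/149.15 = 0.3461
P_n = (1−ρ)·ρ^n = (1 − 0.3461)·0.3461^4 = 0.6539·0.014348 = 0.009382

Final: 0.009382


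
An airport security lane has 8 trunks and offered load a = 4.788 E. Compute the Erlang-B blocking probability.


B(c,a) = (a^c/c!) / Σ_{k=0}^{c} a^k/k!
a^8/8! = 6.850348
Σ terms (k=0..8): 1.00000 + 4.78800 + 11.46247 + 18.29411 + 21.89804 + 20.96957 + 16.73371 + 11.44586 + 6.85035 = 113.442111
B = 6.850348/113.442111 = 0.060386

Final: 0.060386


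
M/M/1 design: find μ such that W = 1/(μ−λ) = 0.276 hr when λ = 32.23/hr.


W = 1/(μ−λ) ⇒ μ − λ = 1/W = 1/0.276 = 3.6232
μ = λ + 1/W = 32.23 + 3.6232 = 35.8532 per hr

Final: 35.8532 /hr


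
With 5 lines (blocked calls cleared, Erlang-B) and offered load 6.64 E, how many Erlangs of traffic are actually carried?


B(5,6.64) = 0.402802 (Erlang-B)
Carried load = a(1 − B) = 6.64·(1 − 0.402802) = 6.64·0.597198 = 3.9654 E

Final: 3.9654 Erlangs


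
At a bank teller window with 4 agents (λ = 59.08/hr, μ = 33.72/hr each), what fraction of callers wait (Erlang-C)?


a = λ/μ = 1.7521; ρ = a/4 = 0.4380
P₀ = 0.170009 (from M/M/c formula)
C(c,a) = [a^c/(c!(1−ρ))]·P₀ = [9.42349/(24·0.5620)]·0.170009
= 0.69868·0.170009 = 0.118782

Final: 0.118782


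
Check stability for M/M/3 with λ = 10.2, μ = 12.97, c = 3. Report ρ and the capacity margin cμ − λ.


Total capacity cμ = 3·12.97 = 38.91/hr
ρ = λ/(cμ) = 10.2/38.91 = 0.2621
Stable ⇔ ρ < 1: YES
Spare capacity = cμ − λ = 38.91 − 10.2 = 28.71/hr

Final: ρ = 0.2621; stable; margin = 28.71/hr


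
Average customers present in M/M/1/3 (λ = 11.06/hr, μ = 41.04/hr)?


ρ = 11.06/41.04 = 0.2695
L = ρ[1 − (K+1)ρ^K + Kρ^(K+1)] / [(1−ρ)(1−ρ^(K+1))]
Numerator: 0.2695·(1 − 4·0.019572 + 3·0.005275) = 0.252659
Denominator: (0.7305)·(0.994725) = 0.726654
L = 0.252659/0.726654 = 0.3477

Final: 0.3477


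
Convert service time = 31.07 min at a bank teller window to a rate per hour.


μ = 1/(service time) in consistent units.
1 hour = 60 min, so μ = 60/31.07 = 1.9311 per hour

Final: 1.9311 /hr


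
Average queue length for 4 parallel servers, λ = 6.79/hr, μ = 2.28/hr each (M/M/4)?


a = λ/μ = 2.9781; ρ = a/4 = 0.7445
P₀ = 0.038997
Lq = P₀·a^c·ρ / (c!·(1−ρ)²) = 0.038997·78.65742·0.7445/(24·0.06527)
= 1.45786

Final: 1.45786


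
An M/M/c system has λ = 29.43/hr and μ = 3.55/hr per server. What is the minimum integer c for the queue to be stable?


Stability requires cμ > λ ⇔ c > λ/μ.
λ/μ = 29.43/3.55 = 8.2901
Minimum integer c = ⌊8.2901⌋ + 1 = 9
Check: 9·3.55 = 31.95 > 29.43, while 8·3.55 = 28.40 ≤ 29.43

Final: 9 servers


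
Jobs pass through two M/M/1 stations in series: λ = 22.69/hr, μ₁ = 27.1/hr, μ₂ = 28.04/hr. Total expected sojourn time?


Each node sees arrival rate λ = 22.69/hr (tandem ⇒ throughput preserved).
W₁ = 1/(μ₁−λ) = 1/(27.1−22.69) = 0.22676 hr
W₂ = 1/(μ₂−λ) = 1/(28.04−22.69) = 0.18692 hr
W_total = W₁ + W₂ = 0.22676 + 0.18692 = 0.41367 hr

Final: 0.41367 hr


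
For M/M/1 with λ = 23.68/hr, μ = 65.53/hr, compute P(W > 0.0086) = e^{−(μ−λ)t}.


W ~ Exponential(μ−λ) for M/M/1.
μ − λ = 65.53 − 23.68 = 41.8500
P(W > t) = e^{−(μ−λ)t} = e^{−0.3599} = 0.697739

Final: 0.697739


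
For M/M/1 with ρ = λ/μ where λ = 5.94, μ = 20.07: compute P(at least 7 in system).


ρ = 5.94/20.07 = 0.2960
P(N ≥ n) = ρ^n = 0.2960^7 = 0.0001989

Final: 0.0001989


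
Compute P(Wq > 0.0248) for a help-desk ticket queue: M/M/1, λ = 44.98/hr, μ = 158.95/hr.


ρ = 44.98/158.95 = 0.2830
P(Wq > t) = ρ·e^{−(μ−λ)t} = 0.2830·e^{−2.8265}
= 0.2830·0.059222 = 0.016759

Final: 0.016759


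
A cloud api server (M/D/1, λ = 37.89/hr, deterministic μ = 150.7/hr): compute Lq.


ρ = 37.89/150.7 = 0.2514
M/D/1: Lq = ρ²/(2(1−ρ)) = 0.06322/(2·0.7486) = 0.04222

Final: 0.04222


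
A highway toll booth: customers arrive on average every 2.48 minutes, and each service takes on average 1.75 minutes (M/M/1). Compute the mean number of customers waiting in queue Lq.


λ = 60/2.48 = 24.1935 /hr
μ = 60/1.75 = 34.2857 /hr
ρ = λ/μ = 24.1935/34.2857 = 0.7056
Lq = ρ²/(1−ρ) = 0.4979/0.2944 = 1.6916

Final: 1.6916


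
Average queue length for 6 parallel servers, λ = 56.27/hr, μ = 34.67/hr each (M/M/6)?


a = λ/μ = 1.6230; ρ = a/6 = 0.2705
P₀ = 0.197222
Lq = P₀·a^c·ρ / (c!·(1−ρ)²) = 0.197222·18.27841·0.2705/(720·0.53217)
= 0.002545

Final: 0.002545


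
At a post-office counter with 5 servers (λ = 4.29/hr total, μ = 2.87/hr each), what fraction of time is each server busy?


ρ = λ/(cμ) = 4.29/(5·2.87) = 4.29/14.35 = 0.2990

Final: 0.2990


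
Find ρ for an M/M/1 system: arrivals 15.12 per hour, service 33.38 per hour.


ρ = λ/μ = 15.12/33.38 = 0.4530

Final: 0.4530


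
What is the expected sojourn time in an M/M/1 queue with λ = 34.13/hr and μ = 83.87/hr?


W = 1/(μ−λ) = 1/(83.87 − 34.13) = 1/49.74 = 0.02010 hr

Final: 0.02010 hr


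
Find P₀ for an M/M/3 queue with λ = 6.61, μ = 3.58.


a = λ/μ = 6.61/3.58 = 1.8464; ρ = a/c = 0.6155
Σ_{k=0}^{2} a^k/k! (terms k=0..2) = 1.00000 + 1.84637 + 1.70454 = 4.55091
Tail: a^3/(3!(1−ρ)) = 6.29441/(6·0.3845) = 2.72809
P₀ = 1/(4.55091 + 2.72809) = 1/7.27899 = 0.137382

Final: 0.137382


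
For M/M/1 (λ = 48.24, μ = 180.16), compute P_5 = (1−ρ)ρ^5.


ρ = 48.24/180.16 = 0.2678
P_n = (1−ρ)·ρ^n = (1 − 0.2678)·0.2678^5 = 0.7322·0.001376 = 0.001008

Final: 0.001008


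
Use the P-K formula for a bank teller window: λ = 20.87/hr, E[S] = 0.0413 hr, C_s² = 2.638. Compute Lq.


ρ = λ·E[S] = 20.87·0.0413 = 0.8619
Lq = ρ²(1+C_s²)/(2(1−ρ)) = 0.7429·(1+2.638)/(2·0.1381)
= 0.7429·3.6380/0.2761 = 9.78772

Final: 9.78772


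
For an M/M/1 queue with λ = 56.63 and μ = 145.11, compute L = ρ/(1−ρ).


ρ = λ/μ = 56.63/145.11 = 0.3903
L = ρ/(1−ρ) = 0.3903/(1 − 0.3903) = 0.3903/0.6097 = 0.6400

Final: 0.6400


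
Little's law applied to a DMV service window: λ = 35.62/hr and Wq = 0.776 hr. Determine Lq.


Lq = λWq = 35.62·0.776 = 27.6411

Final: 27.6411


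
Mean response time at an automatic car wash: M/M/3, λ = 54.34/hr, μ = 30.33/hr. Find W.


a = 1.7916; ρ = 0.5972; P₀ = 0.147575
Lq = P₀·a^c·ρ/(c!(1−ρ)²) = 0.52068
Wq = Lq/λ = 0.52068/54.34 = 0.009582 hr
W = Wq + 1/μ = 0.009582 + 0.03297 = 0.04255 hr

Final: 0.04255 hr


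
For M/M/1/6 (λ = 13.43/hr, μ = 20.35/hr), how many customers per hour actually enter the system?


ρ = 0.6600; P_K = (1−ρ)ρ^6/(1−ρ^7) = 0.029714
λ_eff = λ(1 − P_K) = 13.43·(1 − 0.029714) = 13.43·0.970286 = 13.0309 /hr

Final: 13.0309 /hr


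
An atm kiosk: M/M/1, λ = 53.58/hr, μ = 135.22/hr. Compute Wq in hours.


ρ = 53.58/135.22 = 0.3962
Wq = ρ/(μ−λ) = 0.3962/(135.22 − 53.58) = 0.3962/81.64 = 0.004854 hr

Final: 0.004854 hr


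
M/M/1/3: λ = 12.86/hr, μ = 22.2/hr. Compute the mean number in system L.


ρ = 12.86/22.2 = 0.5793
L = ρ[1 − (K+1)ρ^K + Kρ^(K+1)] / [(1−ρ)(1−ρ^(K+1))]
Numerator: 0.5793·(1 − 4·0.194386 + 3·0.112604) = 0.324552
Denominator: (0.4207)·(0.887396) = 0.373346
L = 0.324552/0.373346 = 0.8693

Final: 0.8693


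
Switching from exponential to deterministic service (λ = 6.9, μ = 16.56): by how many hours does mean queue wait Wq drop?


ρ = 6.9/16.56 = 0.4167
Wq(M/M/1) = ρ/(μ−λ) = 0.4167/9.66 = 0.04313 hr
Wq(M/D/1) = ρ/(2(μ−λ)) = 0.02157 hr
Savings = 0.04313 − 0.02157 = 0.02157 hr

Final: 0.02157 hr


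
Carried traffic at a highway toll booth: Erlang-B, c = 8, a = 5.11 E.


B(8,5.11) = 0.075284 (Erlang-B)
Carried load = a(1 − B) = 5.11·(1 − 0.075284) = 5.11·0.924716 = 4.7253 E

Final: 4.7253 Erlangs


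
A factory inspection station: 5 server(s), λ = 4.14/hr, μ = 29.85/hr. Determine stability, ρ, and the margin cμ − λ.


Total capacity cμ = 5·29.85 = 149.25/hr
ρ = λ/(cμ) = 4.14/149.25 = 0.02774
Stable ⇔ ρ < 1: YES
Spare capacity = cμ − λ = 149.25 − 4.14 = 145.11/hr

Final: ρ = 0.02774; stable; margin = 145.11/hr


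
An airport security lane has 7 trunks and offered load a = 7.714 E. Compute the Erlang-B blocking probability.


B(c,a) = (a^c/c!) / Σ_{k=0}^{c} a^k/k!
a^7/7! = 322.497911
Σ terms (k=0..7): 1.00000 + 7.71400 + 29.75290 + 76.50462 + 147.53916 + 227.62341 + 292.64783 + 322.49791 = 1105.279826
B = 322.497911/1105.279826 = 0.291779

Final: 0.291779


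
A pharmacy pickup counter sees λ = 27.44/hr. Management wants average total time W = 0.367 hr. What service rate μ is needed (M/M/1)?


W = 1/(μ−λ) ⇒ μ − λ = 1/W = 1/0.367 = 2.7248
μ = λ + 1/W = 27.44 + 2.7248 = 30.1648 per hr

Final: 30.1648 /hr


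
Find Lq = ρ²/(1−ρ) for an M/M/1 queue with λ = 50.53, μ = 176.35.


ρ = 50.53/176.35 = 0.2865
Lq = ρ²/(1−ρ) = 0.08210/0.7135 = 0.1151

Final: 0.1151


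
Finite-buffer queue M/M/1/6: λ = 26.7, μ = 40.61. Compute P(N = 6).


ρ = λ/μ = 26.7/40.61 = 0.6575
P_K = (1−ρ)ρ^K/(1−ρ^(K+1)) = (0.3425·0.080774)/(1 − 0.053107)
= 0.027667/0.946893 = 0.029219

Final: 0.029219


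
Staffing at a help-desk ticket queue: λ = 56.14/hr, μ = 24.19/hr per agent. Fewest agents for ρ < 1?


Stability requires cμ > λ ⇔ c > λ/μ.
λ/μ = 56.14/24.19 = 2.3208
Minimum integer c = ⌊2.3208⌋ + 1 = 3
Check: 3·24.19 = 72.57 > 56.14, while 2·24.19 = 48.38 ≤ 56.14

Final: 3 servers


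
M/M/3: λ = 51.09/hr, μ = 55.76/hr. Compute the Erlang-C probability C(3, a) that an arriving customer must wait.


a = λ/μ = 0.9162; ρ = a/3 = 0.3054
P₀ = 0.396735 (from M/M/c formula)
C(c,a) = [a^c/(c!(1−ρ))]·P₀ = [0.76920/(6·0.6946)]·0.396735
= 0.18457·0.396735 = 0.073226

Final: 0.073226


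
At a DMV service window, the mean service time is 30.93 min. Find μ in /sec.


μ = 1/(service time) in consistent units.
1 second = 0.0166667 min, so μ = 0.0166667/30.93 = 0.0005389 per second

Final: 0.0005389 /sec


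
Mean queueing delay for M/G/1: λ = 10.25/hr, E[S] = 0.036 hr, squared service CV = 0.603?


ρ = λ·E[S] = 10.25·0.036 = 0.3690
E[S²] = E[S]²(1+C_s²) = 0.036²·(1+0.603) = 0.002077
Wq = λ·E[S²]/(2(1−ρ)) = 10.25·0.002077/(2·0.6310) = 0.01687 hr

Final: 0.01687 hr


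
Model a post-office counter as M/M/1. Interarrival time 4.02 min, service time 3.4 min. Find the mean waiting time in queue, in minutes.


λ = 60/4.02 = 14.9254 /hr
μ = 60/3.4 = 17.6471 /hr
ρ = λ/μ = 14.9254/17.6471 = 0.8458
Wq = ρ/(μ−λ) = 0.8458/(17.6471−14.9254) = 0.31075 hr
In minutes: 0.31075·60 = 18.645 min

Final: 18.645 min


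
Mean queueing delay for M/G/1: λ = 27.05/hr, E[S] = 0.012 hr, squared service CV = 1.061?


ρ = λ·E[S] = 27.05·0.012 = 0.3246
E[S²] = E[S]²(1+C_s²) = 0.012²·(1+1.061) = 0.0002968
Wq = λ·E[S²]/(2(1−ρ)) = 27.05·0.0002968/(2·0.6754) = 0.005943 hr

Final: 0.005943 hr


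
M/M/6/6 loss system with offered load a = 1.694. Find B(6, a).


B(c,a) = (a^c/c!) / Σ_{k=0}^{c} a^k/k!
a^6/6! = 0.032821
Σ terms (k=0..6): 1.00000 + 1.69400 + 1.43482 + 0.81019 + 0.34312 + 0.11625 + 0.03282 = 5.431198
B = 0.032821/5.431198 = 0.006043

Final: 0.006043


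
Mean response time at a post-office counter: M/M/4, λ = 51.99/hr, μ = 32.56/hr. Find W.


a = 1.5967; ρ = 0.3992; P₀ = 0.199966
Lq = P₀·a^c·ρ/(c!(1−ρ)²) = 0.05989
Wq = Lq/λ = 0.05989/51.99 = 0.001152 hr
W = Wq + 1/μ = 0.001152 + 0.03071 = 0.03186 hr

Final: 0.03186 hr


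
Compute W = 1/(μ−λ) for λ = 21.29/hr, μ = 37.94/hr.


W = 1/(μ−λ) = 1/(37.94 − 21.29) = 1/16.65 = 0.06006 hr

Final: 0.06006 hr


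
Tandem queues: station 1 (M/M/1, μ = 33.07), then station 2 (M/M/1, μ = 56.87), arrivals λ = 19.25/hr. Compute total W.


Each node sees arrival rate λ = 19.25/hr (tandem ⇒ throughput preserved).
W₁ = 1/(μ₁−λ) = 1/(33.07−19.25) = 0.07236 hr
W₂ = 1/(μ₂−λ) = 1/(56.87−19.25) = 0.02658 hr
W_total = W₁ + W₂ = 0.07236 + 0.02658 = 0.09894 hr

Final: 0.09894 hr


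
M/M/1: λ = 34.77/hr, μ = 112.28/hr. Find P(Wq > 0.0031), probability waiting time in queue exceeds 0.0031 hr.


ρ = 34.77/112.28 = 0.3097
P(Wq > t) = ρ·e^{−(μ−λ)t} = 0.3097·e^{−0.2403}
= 0.3097·0.786407 = 0.243528

Final: 0.243528


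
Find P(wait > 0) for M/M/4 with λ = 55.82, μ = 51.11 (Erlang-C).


a = λ/μ = 1.0922; ρ = a/4 = 0.2730
P₀ = 0.334759 (from M/M/c formula)
C(c,a) = [a^c/(c!(1−ρ))]·P₀ = [1.42277/(24·0.7270)]·0.334759
= 0.08155·0.334759 = 0.027299

Final: 0.027299


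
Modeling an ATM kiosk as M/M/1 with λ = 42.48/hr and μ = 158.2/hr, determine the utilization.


ρ = λ/μ = 42.48/158.2 = 0.2685

Final: 0.2685


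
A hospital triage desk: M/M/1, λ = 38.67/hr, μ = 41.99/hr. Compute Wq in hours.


ρ = 38.67/41.99 = 0.9209
Wq = ρ/(μ−λ) = 0.9209/(41.99 − 38.67) = 0.9209/3.32 = 0.2774 hr

Final: 0.2774 hr


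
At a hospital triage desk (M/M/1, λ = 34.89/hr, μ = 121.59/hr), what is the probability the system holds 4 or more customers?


ρ = 34.89/121.59 = 0.2869
P(N ≥ n) = ρ^n = 0.2869^4 = 0.006780

Final: 0.006780


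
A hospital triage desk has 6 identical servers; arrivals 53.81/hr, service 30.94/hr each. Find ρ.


ρ = λ/(cμ) = 53.81/(6·30.94) = 53.81/185.64 = 0.2899

Final: 0.2899


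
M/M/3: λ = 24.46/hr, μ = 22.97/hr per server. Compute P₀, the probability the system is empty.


a = λ/μ = 24.46/22.97 = 1.0649; ρ = a/c = 0.3550
Σ_{k=0}^{2} a^k/k! (terms k=0..2) = 1.00000 + 1.06487 + 0.56697 = 2.63184
Tail: a^3/(3!(1−ρ)) = 1.20750/(6·0.6450) = 0.31199
P₀ = 1/(2.63184 + 0.31199) = 1/2.94383 = 0.339693

Final: 0.339693


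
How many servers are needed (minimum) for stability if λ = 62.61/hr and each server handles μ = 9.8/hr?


Stability requires cμ > λ ⇔ c > λ/μ.
λ/μ = 62.61/9.8 = 6.3888
Minimum integer c = ⌊6.3888⌋ + 1 = 7
Check: 7·9.8 = 68.60 > 62.61, while 6·9.8 = 58.80 ≤ 62.61

Final: 7 servers


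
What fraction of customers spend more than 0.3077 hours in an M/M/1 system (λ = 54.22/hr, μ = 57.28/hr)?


W ~ Exponential(μ−λ) for M/M/1.
μ − λ = 57.28 − 54.22 = 3.0600
P(W > t) = e^{−(μ−λ)t} = e^{−0.9416} = 0.390018

Final: 0.390018


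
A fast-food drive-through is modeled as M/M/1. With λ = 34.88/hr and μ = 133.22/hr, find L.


ρ = λ/μ = 34.88/133.22 = 0.2618
L = ρ/(1−ρ) = 0.2618/(1 − 0.2618) = 0.2618/0.7382 = 0.3547

Final: 0.3547


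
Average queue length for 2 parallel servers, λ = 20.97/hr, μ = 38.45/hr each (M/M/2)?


a = λ/μ = 0.5454; ρ = a/2 = 0.2727
P₀ = 0.571472
Lq = P₀·a^c·ρ / (c!·(1−ρ)²) = 0.571472·0.29744·0.2727/(2·0.52898)
= 0.04381

Final: 0.04381


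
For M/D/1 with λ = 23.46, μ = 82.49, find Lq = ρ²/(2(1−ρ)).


ρ = 23.46/82.49 = 0.2844
M/D/1: Lq = ρ²/(2(1−ρ)) = 0.08088/(2·0.7156) = 0.05651

Final: 0.05651


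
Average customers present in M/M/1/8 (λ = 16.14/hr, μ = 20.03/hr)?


ρ = 16.14/20.03 = 0.8058
L = ρ[1 − (K+1)ρ^K + Kρ^(K+1)] / [(1−ρ)(1−ρ^(K+1))]
Numerator: 0.8058·(1 − 9·0.177738 + 8·0.143220) = 0.440055
Denominator: (0.1942)·(0.856780) = 0.166394
L = 0.440055/0.166394 = 2.6447

Final: 2.6447


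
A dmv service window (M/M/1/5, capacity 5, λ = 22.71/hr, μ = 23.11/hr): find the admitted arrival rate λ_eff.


ρ = 0.9827; P_K = (1−ρ)ρ^5/(1−ρ^6) = 0.159477
λ_eff = λ(1 − P_K) = 22.71·(1 − 0.159477) = 22.71·0.840523 = 19.0883 /hr

Final: 19.0883 /hr


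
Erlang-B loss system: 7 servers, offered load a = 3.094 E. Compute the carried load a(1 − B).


B(7,3.094) = 0.024755 (Erlang-B)
Carried load = a(1 − B) = 3.094·(1 − 0.024755) = 3.094·0.975245 = 3.0174 E

Final: 3.0174 Erlangs


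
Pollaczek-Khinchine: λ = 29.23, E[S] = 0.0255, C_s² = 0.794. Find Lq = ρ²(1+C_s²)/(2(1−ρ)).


ρ = λ·E[S] = 29.23·0.0255 = 0.7454
Lq = ρ²(1+C_s²)/(2(1−ρ)) = 0.5556·(1+0.794)/(2·0.2546)
= 0.5556·1.7940/0.5093 = 1.95710

Final: 1.95710


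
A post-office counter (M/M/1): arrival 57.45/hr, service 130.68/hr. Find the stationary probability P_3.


ρ = 57.45/130.68 = 0.4396
P_n = (1−ρ)·ρ^n = (1 − 0.4396)·0.4396^3 = 0.5604·0.084966 = 0.047613

Final: 0.047613


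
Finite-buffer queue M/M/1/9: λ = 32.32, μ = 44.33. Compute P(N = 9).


ρ = λ/μ = 32.32/44.33 = 0.7291
P_K = (1−ρ)ρ^K/(1−ρ^(K+1)) = (0.2709·0.058205)/(1 − 0.042436)
= 0.015769/0.957564 = 0.016468

Final: 0.016468


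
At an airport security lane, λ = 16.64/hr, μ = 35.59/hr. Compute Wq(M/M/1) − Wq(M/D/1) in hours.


ρ = 16.64/35.59 = 0.4675
Wq(M/M/1) = ρ/(μ−λ) = 0.4675/18.95 = 0.02467 hr
Wq(M/D/1) = ρ/(2(μ−λ)) = 0.01234 hr
Savings = 0.02467 − 0.01234 = 0.01234 hr

Final: 0.01234 hr


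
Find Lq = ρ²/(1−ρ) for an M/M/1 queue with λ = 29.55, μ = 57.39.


ρ = 29.55/57.39 = 0.5149
Lq = ρ²/(1−ρ) = 0.2651/0.4851 = 0.5465

Final: 0.5465


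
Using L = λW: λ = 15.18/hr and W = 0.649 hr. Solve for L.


L = λW = 15.18·0.649 = 9.8518

Final: 9.8518


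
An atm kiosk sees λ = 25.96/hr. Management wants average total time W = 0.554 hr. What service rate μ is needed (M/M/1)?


W = 1/(μ−λ) ⇒ μ − λ = 1/W = 1/0.554 = 1.8051
μ = λ + 1/W = 25.96 + 1.8051 = 27.7651 per hr

Final: 27.7651 /hr


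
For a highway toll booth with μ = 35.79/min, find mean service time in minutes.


Mean service time = 1/μ = 1/35.79 minute = 0.02794 minute
In minutes: 0.02794 × 1 = 0.02794 min

Final: 0.02794 min


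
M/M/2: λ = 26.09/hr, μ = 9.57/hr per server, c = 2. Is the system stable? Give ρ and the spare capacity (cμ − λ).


Total capacity cμ = 2·9.57 = 19.14/hr
ρ = λ/(cμ) = 26.09/19.14 = 1.3631
Stable ⇔ ρ < 1: NO
Spare capacity = cμ − λ = 19.14 − 26.09 = -6.95/hr

Final: ρ = 1.3631; unstable; margin = -6.95/hr


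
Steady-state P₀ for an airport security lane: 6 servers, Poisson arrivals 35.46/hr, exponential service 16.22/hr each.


a = λ/μ = 35.46/16.22 = 2.1862; ρ = a/c = 0.3644
Σ_{k=0}^{5} a^k/k! (terms k=0..5) = 1.00000 + 2.18619 + 2.38971 + 1.74146 + 0.95179 + 0.41616 = 8.68530
Tail: a^6/(6!(1−ρ)) = 109.17603/(720·0.6356) = 0.23855
P₀ = 1/(8.68530 + 0.23855) = 1/8.92386 = 0.112059

Final: 0.112059


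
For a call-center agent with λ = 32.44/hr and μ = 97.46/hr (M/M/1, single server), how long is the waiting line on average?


ρ = 32.44/97.46 = 0.3329
Lq = ρ²/(1−ρ) = 0.1108/0.6671 = 0.1661

Final: 0.1661


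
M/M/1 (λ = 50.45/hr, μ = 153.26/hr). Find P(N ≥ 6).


ρ = 50.45/153.26 = 0.3292
P(N ≥ n) = ρ^n = 0.3292^6 = 0.001272

Final: 0.001272


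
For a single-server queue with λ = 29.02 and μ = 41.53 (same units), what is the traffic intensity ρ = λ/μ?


ρ = λ/μ = 29.02/41.53 = 0.6988

Final: 0.6988


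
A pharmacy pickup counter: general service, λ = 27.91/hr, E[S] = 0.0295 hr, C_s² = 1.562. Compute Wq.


ρ = λ·E[S] = 27.91·0.0295 = 0.8233
E[S²] = E[S]²(1+C_s²) = 0.0295²·(1+1.562) = 0.002230
Wq = λ·E[S²]/(2(1−ρ)) = 27.91·0.002230/(2·0.1767) = 0.17613 hr

Final: 0.17613 hr


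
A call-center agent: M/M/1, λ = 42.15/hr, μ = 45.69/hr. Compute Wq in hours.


ρ = 42.15/45.69 = 0.9225
Wq = ρ/(μ−λ) = 0.9225/(45.69 − 42.15) = 0.9225/3.54 = 0.2606 hr

Final: 0.2606 hr


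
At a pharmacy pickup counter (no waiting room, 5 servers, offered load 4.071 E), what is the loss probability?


B(c,a) = (a^c/c!) / Σ_{k=0}^{c} a^k/k!
a^5/5! = 9.318033
Σ terms (k=0..5): 1.00000 + 4.07100 + 8.28652 + 11.24481 + 11.44440 + 9.31803 = 45.364766
B = 9.318033/45.364766 = 0.205402

Final: 0.205402


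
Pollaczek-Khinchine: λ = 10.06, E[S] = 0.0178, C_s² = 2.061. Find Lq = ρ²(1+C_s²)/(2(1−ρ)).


ρ = λ·E[S] = 10.06·0.0178 = 0.1791
Lq = ρ²(1+C_s²)/(2(1−ρ)) = 0.03207·(1+2.061)/(2·0.8209)
= 0.03207·3.0610/1.6419 = 0.05978

Final: 0.05978


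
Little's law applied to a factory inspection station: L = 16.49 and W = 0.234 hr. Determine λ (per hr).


λ = L/W = 16.49/0.234 = 70.4701 /hr

Final: 70.4701 /hr


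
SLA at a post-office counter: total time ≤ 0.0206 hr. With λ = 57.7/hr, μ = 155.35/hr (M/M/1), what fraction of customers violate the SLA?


W ~ Exponential(μ−λ) for M/M/1.
μ − λ = 155.35 − 57.7 = 97.6500
P(W > t) = e^{−(μ−λ)t} = e^{−2.0116} = 0.133776

Final: 0.133776


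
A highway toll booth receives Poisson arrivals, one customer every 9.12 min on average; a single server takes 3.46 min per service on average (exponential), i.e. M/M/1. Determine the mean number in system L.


λ = 60/9.12 = 6.5789 /hr
μ = 60/3.46 = 17.3410 /hr
ρ = λ/μ = 6.5789/17.3410 = 0.3794
L = ρ/(1−ρ) = 0.3794/0.6206 = 0.6113

Final: 0.6113


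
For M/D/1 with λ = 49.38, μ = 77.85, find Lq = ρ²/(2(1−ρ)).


ρ = 49.38/77.85 = 0.6343
M/D/1: Lq = ρ²/(2(1−ρ)) = 0.4023/(2·0.3657) = 0.55008

Final: 0.55008


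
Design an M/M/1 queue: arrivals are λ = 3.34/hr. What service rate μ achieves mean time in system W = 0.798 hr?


W = 1/(μ−λ) ⇒ μ − λ = 1/W = 1/0.798 = 1.2531
μ = λ + 1/W = 3.34 + 1.2531 = 4.5931 per hr

Final: 4.5931 /hr


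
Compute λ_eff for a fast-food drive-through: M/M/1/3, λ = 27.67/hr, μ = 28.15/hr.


ρ = 0.9829; P_K = (1−ρ)ρ^3/(1−ρ^4) = 0.243588
λ_eff = λ(1 − P_K) = 27.67·(1 − 0.243588) = 27.67·0.756412 = 20.9299 /hr

Final: 20.9299 /hr


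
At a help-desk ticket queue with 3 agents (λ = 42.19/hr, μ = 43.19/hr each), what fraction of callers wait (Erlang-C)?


a = λ/μ = 0.9768; ρ = a/3 = 0.3256
P₀ = 0.372533 (from M/M/c formula)
C(c,a) = [a^c/(c!(1−ρ))]·P₀ = [0.93214/(6·0.6744)]·0.372533
= 0.23037·0.372533 = 0.085819

Final: 0.085819


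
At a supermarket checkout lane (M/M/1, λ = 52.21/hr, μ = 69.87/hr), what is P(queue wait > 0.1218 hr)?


ρ = 52.21/69.87 = 0.7472
P(Wq > t) = ρ·e^{−(μ−λ)t} = 0.7472·e^{−2.1510}
= 0.7472·0.116369 = 0.086956

Final: 0.086956


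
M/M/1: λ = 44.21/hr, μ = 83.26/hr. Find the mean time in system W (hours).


W = 1/(μ−λ) = 1/(83.26 − 44.21) = 1/39.05 = 0.02561 hr

Final: 0.02561 hr


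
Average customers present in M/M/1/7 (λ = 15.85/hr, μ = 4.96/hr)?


ρ = 15.85/4.96 = 3.1956
L = ρ[1 − (K+1)ρ^K + Kρ^(K+1)] / [(1−ρ)(1−ρ^(K+1))]
Numerator: 3.1956·(1 − 8·3402.774193 + 7·10873.784468) = 156248.078440
Denominator: (-2.1956)·(-10872.784468) = 23871.899770
L = 156248.078440/23871.899770 = 6.5453

Final: 6.5453


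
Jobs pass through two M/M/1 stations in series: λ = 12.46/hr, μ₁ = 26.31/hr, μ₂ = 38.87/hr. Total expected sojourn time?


Each node sees arrival rate λ = 12.46/hr (tandem ⇒ throughput preserved).
W₁ = 1/(μ₁−λ) = 1/(26.31−12.46) = 0.07220 hr
W₂ = 1/(μ₂−λ) = 1/(38.87−12.46) = 0.03786 hr
W_total = W₁ + W₂ = 0.07220 + 0.03786 = 0.11007 hr

Final: 0.11007 hr


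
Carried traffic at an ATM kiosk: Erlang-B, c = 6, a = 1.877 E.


B(6,1.877) = 0.009326 (Erlang-B)
Carried load = a(1 − B) = 1.877·(1 − 0.009326) = 1.877·0.990674 = 1.8595 E

Final: 1.8595 Erlangs


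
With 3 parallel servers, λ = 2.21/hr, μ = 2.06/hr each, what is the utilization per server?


ρ = λ/(cμ) = 2.21/(3·2.06) = 2.21/6.18 = 0.3576

Final: 0.3576


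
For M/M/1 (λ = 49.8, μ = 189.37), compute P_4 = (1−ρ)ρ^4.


ρ = 49.8/189.37 = 0.2630
P_n = (1−ρ)·ρ^n = (1 − 0.2630)·0.2630^4 = 0.7370·0.004783 = 0.003525

Final: 0.003525


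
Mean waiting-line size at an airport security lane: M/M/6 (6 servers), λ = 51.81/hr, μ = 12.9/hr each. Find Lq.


a = λ/μ = 4.0163; ρ = a/6 = 0.6694
P₀ = 0.016377
Lq = P₀·a^c·ρ / (c!·(1−ρ)²) = 0.016377·4197.04177·0.6694/(720·0.10931)
= 0.58461

Final: 0.58461


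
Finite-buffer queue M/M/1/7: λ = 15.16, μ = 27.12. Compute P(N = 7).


ρ = λ/μ = 15.16/27.12 = 0.5590
P_K = (1−ρ)ρ^K/(1−ρ^(K+1)) = (0.4410·0.017056)/(1 − 0.009534)
= 0.007522/0.990466 = 0.007594

Final: 0.007594


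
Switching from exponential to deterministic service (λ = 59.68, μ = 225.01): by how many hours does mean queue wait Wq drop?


ρ = 59.68/225.01 = 0.2652
Wq(M/M/1) = ρ/(μ−λ) = 0.2652/165.33 = 0.001604 hr
Wq(M/D/1) = ρ/(2(μ−λ)) = 0.0008021 hr
Savings = 0.001604 − 0.0008021 = 0.0008021 hr

Final: 0.0008021 hr


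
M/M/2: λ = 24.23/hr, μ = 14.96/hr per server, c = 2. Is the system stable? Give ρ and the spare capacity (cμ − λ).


Total capacity cμ = 2·14.96 = 29.92/hr
ρ = λ/(cμ) = 24.23/29.92 = 0.8098
Stable ⇔ ρ < 1: YES
Spare capacity = cμ − λ = 29.92 − 24.23 = 5.69/hr

Final: ρ = 0.8098; stable; margin = 5.69/hr


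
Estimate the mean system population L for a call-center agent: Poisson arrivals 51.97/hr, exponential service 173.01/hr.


ρ = λ/μ = 51.97/173.01 = 0.3004
L = ρ/(1−ρ) = 0.3004/(1 − 0.3004) = 0.3004/0.6996 = 0.4294

Final: 0.4294


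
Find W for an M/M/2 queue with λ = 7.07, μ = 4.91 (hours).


a = 1.4399; ρ = 0.7200; P₀ = 0.162818
Lq = P₀·a^c·ρ/(c!(1−ρ)²) = 1.54958
Wq = Lq/λ = 1.54958/7.07 = 0.21918 hr
W = Wq + 1/μ = 0.21918 + 0.20367 = 0.42284 hr

Final: 0.42284 hr


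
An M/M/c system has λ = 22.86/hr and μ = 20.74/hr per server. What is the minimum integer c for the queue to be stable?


Stability requires cμ > λ ⇔ c > λ/μ.
λ/μ = 22.86/20.74 = 1.1022
Minimum integer c = ⌊1.1022⌋ + 1 = 2
Check: 2·20.74 = 41.48 > 22.86, while 1·20.74 = 20.74 ≤ 22.86

Final: 2 servers


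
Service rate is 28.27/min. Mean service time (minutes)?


Mean service time = 1/μ = 1/28.27 minute = 0.03537 minute
In minutes: 0.03537 × 1 = 0.03537 min

Final: 0.03537 min


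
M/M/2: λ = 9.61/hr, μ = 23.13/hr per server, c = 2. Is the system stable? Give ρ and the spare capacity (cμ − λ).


Total capacity cμ = 2·23.13 = 46.26/hr
ρ = λ/(cμ) = 9.61/46.26 = 0.2077
Stable ⇔ ρ < 1: YES
Spare capacity = cμ − λ = 46.26 − 9.61 = 36.65/hr

Final: ρ = 0.2077; stable; margin = 36.65/hr


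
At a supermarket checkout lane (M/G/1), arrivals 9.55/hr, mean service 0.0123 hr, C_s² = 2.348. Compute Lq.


ρ = λ·E[S] = 9.55·0.0123 = 0.1175
Lq = ρ²(1+C_s²)/(2(1−ρ)) = 0.01380·(1+2.348)/(2·0.8825)
= 0.01380·3.3480/1.7651 = 0.02617

Final: 0.02617


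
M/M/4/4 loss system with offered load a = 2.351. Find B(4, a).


B(c,a) = (a^c/c!) / Σ_{k=0}^{c} a^k/k!
a^4/4! = 1.272915
Σ terms (k=0..4): 1.00000 + 2.35100 + 2.76360 + 2.16574 + 1.27291 = 9.553257
B = 1.272915/9.553257 = 0.133244

Final: 0.133244


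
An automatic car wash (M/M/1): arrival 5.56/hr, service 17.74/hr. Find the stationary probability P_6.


ρ = 5.56/17.74 = 0.3134
P_n = (1−ρ)·ρ^n = (1 − 0.3134)·0.3134^6 = 0.6866·0.0009478 = 0.0006508

Final: 0.0006508


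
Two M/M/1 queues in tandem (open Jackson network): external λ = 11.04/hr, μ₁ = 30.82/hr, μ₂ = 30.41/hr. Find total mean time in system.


Each node sees arrival rate λ = 11.04/hr (tandem ⇒ throughput preserved).
W₁ = 1/(μ₁−λ) = 1/(30.82−11.04) = 0.05056 hr
W₂ = 1/(μ₂−λ) = 1/(30.41−11.04) = 0.05163 hr
W_total = W₁ + W₂ = 0.05056 + 0.05163 = 0.10218 hr

Final: 0.10218 hr


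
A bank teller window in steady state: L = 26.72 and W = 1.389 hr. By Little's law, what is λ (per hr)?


λ = L/W = 26.72/1.389 = 19.2369 /hr

Final: 19.2369 /hr


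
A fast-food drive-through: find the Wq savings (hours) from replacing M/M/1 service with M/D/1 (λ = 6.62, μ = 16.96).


ρ = 6.62/16.96 = 0.3903
Wq(M/M/1) = ρ/(μ−λ) = 0.3903/10.34 = 0.03775 hr
Wq(M/D/1) = ρ/(2(μ−λ)) = 0.01887 hr
Savings = 0.03775 − 0.01887 = 0.01887 hr

Final: 0.01887 hr


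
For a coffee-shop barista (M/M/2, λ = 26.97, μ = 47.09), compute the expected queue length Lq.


a = λ/μ = 0.5727; ρ = a/2 = 0.2864
P₀ = 0.554767
Lq = P₀·a^c·ρ / (c!·(1−ρ)²) = 0.554767·0.32802·0.2864/(2·0.50927)
= 0.05116

Final: 0.05116


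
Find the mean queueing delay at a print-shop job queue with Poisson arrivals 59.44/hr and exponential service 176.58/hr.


ρ = 59.44/176.58 = 0.3366
Wq = ρ/(μ−λ) = 0.3366/(176.58 − 59.44) = 0.3366/117.14 = 0.002874 hr

Final: 0.002874 hr


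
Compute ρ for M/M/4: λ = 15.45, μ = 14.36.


ρ = λ/(cμ) = 15.45/(4·14.36) = 15.45/57.44 = 0.2690

Final: 0.2690


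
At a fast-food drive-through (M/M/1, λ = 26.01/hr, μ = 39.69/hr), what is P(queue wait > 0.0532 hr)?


ρ = 26.01/39.69 = 0.6553
P(Wq > t) = ρ·e^{−(μ−λ)t} = 0.6553·e^{−0.7278}
= 0.6553·0.482982 = 0.316512

Final: 0.316512


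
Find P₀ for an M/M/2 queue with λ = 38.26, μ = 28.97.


a = λ/μ = 38.26/28.97 = 1.3207; ρ = a/c = 0.6603
Σ_{k=0}^{1} a^k/k! (terms k=0..1) = 1.00000 + 1.32068 = 2.32068
Tail: a^2/(2!(1−ρ)) = 1.74419/(2·0.3397) = 2.56753
P₀ = 1/(2.32068 + 2.56753) = 1/4.88821 = 0.204574

Final: 0.204574


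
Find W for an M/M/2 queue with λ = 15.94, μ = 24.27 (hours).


a = 0.6568; ρ = 0.3284; P₀ = 0.505583
Lq = P₀·a^c·ρ/(c!(1−ρ)²) = 0.07939
Wq = Lq/λ = 0.07939/15.94 = 0.004980 hr
W = Wq + 1/μ = 0.004980 + 0.04120 = 0.04618 hr

Final: 0.04618 hr


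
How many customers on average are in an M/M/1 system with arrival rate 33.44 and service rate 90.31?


ρ = λ/μ = 33.44/90.31 = 0.3703
L = ρ/(1−ρ) = 0.3703/(1 − 0.3703) = 0.3703/0.6297 = 0.5880

Final: 0.5880


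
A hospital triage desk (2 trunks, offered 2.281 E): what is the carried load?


B(2,2.281) = 0.442242 (Erlang-B)
Carried load = a(1 − B) = 2.281·(1 − 0.442242) = 2.281·0.557758 = 1.2722 E

Final: 1.2722 Erlangs


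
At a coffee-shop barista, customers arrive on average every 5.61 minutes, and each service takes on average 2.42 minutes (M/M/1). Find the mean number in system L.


λ = 60/5.61 = 10.6952 /hr
μ = 60/2.42 = 24.7934 /hr
ρ = λ/μ = 10.6952/24.7934 = 0.4314
L = ρ/(1−ρ) = 0.4314/0.5686 = 0.7586

Final: 0.7586


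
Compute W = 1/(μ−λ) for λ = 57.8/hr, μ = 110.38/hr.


W = 1/(μ−λ) = 1/(110.38 − 57.8) = 1/52.58 = 0.01902 hr

Final: 0.01902 hr


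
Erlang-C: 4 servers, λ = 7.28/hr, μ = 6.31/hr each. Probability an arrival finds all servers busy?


a = λ/μ = 1.1537; ρ = a/4 = 0.2884
P₀ = 0.314568 (from M/M/c formula)
C(c,a) = [a^c/(c!(1−ρ))]·P₀ = [1.77177/(24·0.7116)]·0.314568
= 0.10375·0.314568 = 0.032636

Final: 0.032636


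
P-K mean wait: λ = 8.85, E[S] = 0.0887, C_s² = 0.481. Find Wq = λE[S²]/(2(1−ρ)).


ρ = λ·E[S] = 8.85·0.0887 = 0.7850
E[S²] = E[S]²(1+C_s²) = 0.0887²·(1+0.481) = 0.011652
Wq = λ·E[S²]/(2(1−ρ)) = 8.85·0.011652/(2·0.2150) = 0.23981 hr

Final: 0.23981 hr


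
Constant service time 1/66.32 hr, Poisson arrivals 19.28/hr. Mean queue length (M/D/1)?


ρ = 19.28/66.32 = 0.2907
M/D/1: Lq = ρ²/(2(1−ρ)) = 0.08451/(2·0.7093) = 0.05958

Final: 0.05958


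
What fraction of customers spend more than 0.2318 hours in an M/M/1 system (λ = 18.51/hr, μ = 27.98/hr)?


W ~ Exponential(μ−λ) for M/M/1.
μ − λ = 27.98 − 18.51 = 9.4700
P(W > t) = e^{−(μ−λ)t} = e^{−2.1951} = 0.111342

Final: 0.111342


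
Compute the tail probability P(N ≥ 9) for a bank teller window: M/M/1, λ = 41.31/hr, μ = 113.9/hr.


ρ = 41.31/113.9 = 0.3627
P(N ≥ n) = ρ^n = 0.3627^9 = 0.0001086

Final: 0.0001086


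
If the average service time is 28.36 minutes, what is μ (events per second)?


μ = 1/(service time) in consistent units.
1 second = 0.0166667 min, so μ = 0.0166667/28.36 = 0.0005877 per second

Final: 0.0005877 /sec


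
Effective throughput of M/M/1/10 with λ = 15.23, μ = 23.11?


ρ = 0.6590; P_K = (1−ρ)ρ^10/(1−ρ^11) = 0.005323
λ_eff = λ(1 − P_K) = 15.23·(1 − 0.005323) = 15.23·0.994677 = 15.1489 /hr

Final: 15.1489 /hr


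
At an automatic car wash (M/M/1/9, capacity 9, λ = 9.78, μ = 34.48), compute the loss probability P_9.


ρ = λ/μ = 9.78/34.48 = 0.2836
P_K = (1−ρ)ρ^K/(1−ρ^(K+1)) = (0.7164·0.00001188)/(1 − 0.000003371)
= 0.000008513/0.999997 = 0.000008513

Final: 0.000008513


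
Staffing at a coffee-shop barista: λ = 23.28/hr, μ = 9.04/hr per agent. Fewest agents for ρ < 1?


Stability requires cμ > λ ⇔ c > λ/μ.
λ/μ = 23.28/9.04 = 2.5752
Minimum integer c = ⌊2.5752⌋ + 1 = 3
Check: 3·9.04 = 27.12 > 23.28, while 2·9.04 = 18.08 ≤ 23.28

Final: 3 servers


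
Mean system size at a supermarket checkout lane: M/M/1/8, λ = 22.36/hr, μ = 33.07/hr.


ρ = 22.36/33.07 = 0.6761
L = ρ[1 − (K+1)ρ^K + Kρ^(K+1)] / [(1−ρ)(1−ρ^(K+1))]
Numerator: 0.6761·(1 − 9·0.043682 + 8·0.029535) = 0.570085
Denominator: (0.3239)·(0.970465) = 0.314293
L = 0.570085/0.314293 = 1.8139

Final: 1.8139


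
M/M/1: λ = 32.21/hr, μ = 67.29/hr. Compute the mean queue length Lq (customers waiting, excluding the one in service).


ρ = 32.21/67.29 = 0.4787
Lq = ρ²/(1−ρ) = 0.2291/0.5213 = 0.4395

Final: 0.4395


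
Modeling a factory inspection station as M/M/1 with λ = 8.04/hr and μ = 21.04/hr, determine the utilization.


ρ = λ/μ = 8.04/21.04 = 0.3821

Final: 0.3821


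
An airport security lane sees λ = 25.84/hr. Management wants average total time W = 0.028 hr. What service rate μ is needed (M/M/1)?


W = 1/(μ−λ) ⇒ μ − λ = 1/W = 1/0.028 = 35.7143
μ = λ + 1/W = 25.84 + 35.7143 = 61.5543 per hr

Final: 61.5543 /hr


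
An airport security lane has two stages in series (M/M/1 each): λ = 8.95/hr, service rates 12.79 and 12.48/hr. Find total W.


Each node sees arrival rate λ = 8.95/hr (tandem ⇒ throughput preserved).
W₁ = 1/(μ₁−λ) = 1/(12.79−8.95) = 0.26042 hr
W₂ = 1/(μ₂−λ) = 1/(12.48−8.95) = 0.28329 hr
W_total = W₁ + W₂ = 0.26042 + 0.28329 = 0.54370 hr

Final: 0.54370 hr


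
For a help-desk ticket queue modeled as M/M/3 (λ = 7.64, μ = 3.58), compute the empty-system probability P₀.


a = λ/μ = 7.64/3.58 = 2.1341; ρ = a/c = 0.7114
Σ_{k=0}^{2} a^k/k! (terms k=0..2) = 1.00000 + 2.13408 + 2.27714 = 5.41122
Tail: a^3/(3!(1−ρ)) = 9.71921/(6·0.2886) = 5.61206
P₀ = 1/(5.41122 + 5.61206) = 1/11.02328 = 0.090717

Final: 0.090717


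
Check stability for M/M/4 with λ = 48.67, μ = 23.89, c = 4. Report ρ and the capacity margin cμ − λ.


Total capacity cμ = 4·23.89 = 95.56/hr
ρ = λ/(cμ) = 48.67/95.56 = 0.5093
Stable ⇔ ρ < 1: YES
Spare capacity = cμ − λ = 95.56 − 48.67 = 46.89/hr

Final: ρ = 0.5093; stable; margin = 46.89/hr


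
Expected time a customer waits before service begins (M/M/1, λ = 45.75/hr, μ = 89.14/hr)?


ρ = 45.75/89.14 = 0.5132
Wq = ρ/(μ−λ) = 0.5132/(89.14 − 45.75) = 0.5132/43.39 = 0.01183 hr

Final: 0.01183 hr


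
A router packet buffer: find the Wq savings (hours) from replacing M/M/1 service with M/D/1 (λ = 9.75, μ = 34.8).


ρ = 9.75/34.8 = 0.2802
Wq(M/M/1) = ρ/(μ−λ) = 0.2802/25.05 = 0.01118 hr
Wq(M/D/1) = ρ/(2(μ−λ)) = 0.005592 hr
Savings = 0.01118 − 0.005592 = 0.005592 hr

Final: 0.005592 hr
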